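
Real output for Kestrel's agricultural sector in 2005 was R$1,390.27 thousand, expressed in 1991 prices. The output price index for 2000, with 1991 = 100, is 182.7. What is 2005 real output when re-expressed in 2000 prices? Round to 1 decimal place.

R$2,540.0 thousand

Real output in 2000 prices = Real output in 1991 prices × (P_2000/P_1991) = 1390.27 × 1.827 = 2540.02.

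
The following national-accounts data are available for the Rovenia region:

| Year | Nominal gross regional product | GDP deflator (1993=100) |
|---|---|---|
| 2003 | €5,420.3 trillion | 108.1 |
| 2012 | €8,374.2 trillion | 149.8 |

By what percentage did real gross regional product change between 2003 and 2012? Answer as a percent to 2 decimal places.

11.49%

Real gross regional product 2003 = 5420.3 / 1.081 = 5014.15.
Real gross regional product 2012 = 8374.2 / 1.498 = 5590.25.
Real growth = 5590.25 / 5014.15 − 1 = 0.1149.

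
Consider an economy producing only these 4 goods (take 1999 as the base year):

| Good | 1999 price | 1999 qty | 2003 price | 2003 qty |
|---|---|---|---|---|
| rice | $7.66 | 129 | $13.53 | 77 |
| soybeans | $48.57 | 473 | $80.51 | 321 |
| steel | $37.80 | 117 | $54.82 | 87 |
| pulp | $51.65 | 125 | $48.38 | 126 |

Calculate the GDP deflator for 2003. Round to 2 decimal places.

Nominal GDP 2003 = 13.53·77 + 80.51·321 + 54.82·87 + 48.38·126 = 37750.74.
Real GDP 2003 (at 1999 prices) = 7.66·77 + 48.57·321 + 37.80·87 + 51.65·126 = 25977.29.
Deflator = Nominal/Real × 100 = 37750.74/25977.29 × 100 = 145.322.

145.32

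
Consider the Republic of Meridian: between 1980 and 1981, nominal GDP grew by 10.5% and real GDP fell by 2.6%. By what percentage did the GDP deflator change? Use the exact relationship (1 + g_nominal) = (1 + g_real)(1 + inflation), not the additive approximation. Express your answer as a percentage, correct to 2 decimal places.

(1 + g_nom) = (1 + g_real)(1 + π), so π = 1.1050 / 0.9740 − 1 = 0.13450.

13.45%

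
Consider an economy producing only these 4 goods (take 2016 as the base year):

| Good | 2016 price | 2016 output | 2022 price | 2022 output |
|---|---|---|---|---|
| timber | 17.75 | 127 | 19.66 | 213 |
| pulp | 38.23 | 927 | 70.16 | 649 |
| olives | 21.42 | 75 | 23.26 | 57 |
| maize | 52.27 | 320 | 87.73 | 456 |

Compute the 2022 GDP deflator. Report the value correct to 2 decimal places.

Nominal GDP 2022 = 19.66·213 + 70.16·649 + 23.26·57 + 87.73·456 = 91052.12.
Real GDP 2022 (at 2016 prices) = 17.75·213 + 38.23·649 + 21.42·57 + 52.27·456 = 53648.08.
Deflator = Nominal/Real × 100 = 91052.12/53648.08 × 100 = 169.721.

169.72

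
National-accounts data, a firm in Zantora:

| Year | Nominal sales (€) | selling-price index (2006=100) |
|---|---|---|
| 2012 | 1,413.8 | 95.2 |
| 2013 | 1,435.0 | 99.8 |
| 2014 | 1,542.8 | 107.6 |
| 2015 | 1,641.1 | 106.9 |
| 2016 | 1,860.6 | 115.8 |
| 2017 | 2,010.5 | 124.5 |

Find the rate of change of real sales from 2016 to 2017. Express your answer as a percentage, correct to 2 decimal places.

Real sales 2016 = 1860.6/1.158 = 1606.74.
Real sales 2017 = 2010.5/1.245 = 1614.86.
Change = 1614.86/1606.74 − 1 = 0.0051.

0.51%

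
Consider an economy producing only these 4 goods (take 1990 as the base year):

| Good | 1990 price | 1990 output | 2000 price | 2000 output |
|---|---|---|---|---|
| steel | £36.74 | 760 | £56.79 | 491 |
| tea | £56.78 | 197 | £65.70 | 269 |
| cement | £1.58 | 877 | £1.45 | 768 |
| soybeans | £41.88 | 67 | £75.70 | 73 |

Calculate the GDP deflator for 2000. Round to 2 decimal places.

Nominal GDP 2000 = 56.79·491 + 65.70·269 + 1.45·768 + 75.70·73 = 52196.89.
Real GDP 2000 (at 1990 prices) = 36.74·491 + 56.78·269 + 1.58·768 + 41.88·73 = 37583.84.
Deflator = Nominal/Real × 100 = 52196.89/37583.84 × 100 = 138.881.

138.88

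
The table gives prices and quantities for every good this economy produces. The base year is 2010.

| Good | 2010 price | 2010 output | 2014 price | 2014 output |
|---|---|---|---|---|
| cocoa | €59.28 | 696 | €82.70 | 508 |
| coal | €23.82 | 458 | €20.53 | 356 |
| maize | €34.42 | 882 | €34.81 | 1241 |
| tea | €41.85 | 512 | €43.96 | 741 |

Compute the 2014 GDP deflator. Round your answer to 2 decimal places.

Nominal GDP 2014 = 82.70·508 + 20.53·356 + 34.81·1241 + 43.96·741 = 125093.85.
Real GDP 2014 (at 2010 prices) = 59.28·508 + 23.82·356 + 34.42·1241 + 41.85·741 = 112320.23.
Deflator = Nominal/Real × 100 = 125093.85/112320.23 × 100 = 111.373.

111.37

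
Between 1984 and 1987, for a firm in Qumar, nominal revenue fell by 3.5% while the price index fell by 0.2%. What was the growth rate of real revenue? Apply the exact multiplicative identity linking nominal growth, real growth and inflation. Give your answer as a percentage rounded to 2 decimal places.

(1 + g_nom) = (1 + g_real)(1 + π), so g_real = 0.9650 / 0.9980 − 1 = -0.03307.

-3.31%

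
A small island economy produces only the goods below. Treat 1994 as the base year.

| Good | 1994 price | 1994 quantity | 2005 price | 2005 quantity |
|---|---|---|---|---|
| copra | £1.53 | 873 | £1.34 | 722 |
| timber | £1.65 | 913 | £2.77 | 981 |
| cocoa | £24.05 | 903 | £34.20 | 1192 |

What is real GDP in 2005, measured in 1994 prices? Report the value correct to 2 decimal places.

Real GDP 2005 = Σ (p_1994 × q_2005) = 1.53·722 + 1.65·981 + 24.05·1192 = 31390.91.

£31390.91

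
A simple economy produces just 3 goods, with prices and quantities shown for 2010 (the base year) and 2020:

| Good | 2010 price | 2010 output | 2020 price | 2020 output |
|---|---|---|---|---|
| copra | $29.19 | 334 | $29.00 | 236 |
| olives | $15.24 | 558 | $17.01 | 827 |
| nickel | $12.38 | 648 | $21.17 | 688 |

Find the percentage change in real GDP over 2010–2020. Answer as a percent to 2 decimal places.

Real GDP 2010 = Nominal GDP 2010 = 29.19·334 + 15.24·558 + 12.38·648 = 26275.62.
Real GDP 2020 (at 2010 prices) = 29.19·236 + 15.24·827 + 12.38·688 = 28009.76.
Real growth = 28009.76/26275.62 − 1 = 0.0660.

6.60%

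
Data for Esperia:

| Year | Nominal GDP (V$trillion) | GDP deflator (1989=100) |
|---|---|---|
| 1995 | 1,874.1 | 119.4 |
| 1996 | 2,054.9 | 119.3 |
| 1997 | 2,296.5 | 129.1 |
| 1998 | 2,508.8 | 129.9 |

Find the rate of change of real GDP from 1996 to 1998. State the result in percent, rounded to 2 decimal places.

12.13%

Real GDP 1996 = 2054.9/1.193 = 1722.46.
Real GDP 1998 = 2508.8/1.299 = 1931.33.
Change = 1931.33/1722.46 − 1 = 0.1213.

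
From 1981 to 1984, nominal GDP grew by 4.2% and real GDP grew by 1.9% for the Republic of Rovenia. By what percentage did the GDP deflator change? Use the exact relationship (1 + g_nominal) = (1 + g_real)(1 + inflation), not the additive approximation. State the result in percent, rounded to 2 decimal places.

(1 + g_nom) = (1 + g_real)(1 + π), so π = 1.0420 / 1.0190 − 1 = 0.02257.

2.26%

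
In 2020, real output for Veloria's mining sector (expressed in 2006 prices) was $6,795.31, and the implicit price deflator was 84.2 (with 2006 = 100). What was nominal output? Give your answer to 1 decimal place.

$5,721.7

Nominal output = Real × (implicit price deflator/100) = 6795.31 × 0.842 = 5721.65.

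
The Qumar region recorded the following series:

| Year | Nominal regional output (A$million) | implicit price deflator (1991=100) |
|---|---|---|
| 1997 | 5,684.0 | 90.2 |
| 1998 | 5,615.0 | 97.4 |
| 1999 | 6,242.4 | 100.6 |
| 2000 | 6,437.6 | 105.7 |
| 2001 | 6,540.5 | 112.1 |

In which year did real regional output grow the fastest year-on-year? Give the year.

1998: real = 5615.0/0.974 = 5764.89; growth vs 1997 (6301.55) = -8.52%.
1999: real = 6242.4/1.006 = 6205.17; growth vs 1998 (5764.89) = 7.64%.
2000: real = 6437.6/1.057 = 6090.44; growth vs 1999 (6205.17) = -1.85%.
2001: real = 6540.5/1.121 = 5834.52; growth vs 2000 (6090.44) = -4.20%.

1999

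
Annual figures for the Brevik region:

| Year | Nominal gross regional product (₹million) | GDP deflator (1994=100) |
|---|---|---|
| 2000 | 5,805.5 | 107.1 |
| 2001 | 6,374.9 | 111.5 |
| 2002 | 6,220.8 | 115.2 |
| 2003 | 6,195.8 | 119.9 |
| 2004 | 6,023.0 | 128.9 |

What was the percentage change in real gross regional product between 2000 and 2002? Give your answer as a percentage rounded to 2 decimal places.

-0.38%

Real gross regional product 2000 = 5805.5/1.071 = 5420.63.
Real gross regional product 2002 = 6220.8/1.152 = 5400.00.
Change = 5400.00/5420.63 − 1 = -0.0038.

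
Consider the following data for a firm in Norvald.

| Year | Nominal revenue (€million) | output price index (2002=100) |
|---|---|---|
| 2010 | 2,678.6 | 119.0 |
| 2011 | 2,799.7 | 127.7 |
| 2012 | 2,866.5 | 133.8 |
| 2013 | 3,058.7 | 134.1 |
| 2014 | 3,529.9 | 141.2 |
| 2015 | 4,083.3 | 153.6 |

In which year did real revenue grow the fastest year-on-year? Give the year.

2014

2011: real = 2799.7/1.277 = 2192.40; growth vs 2010 (2250.92) = -2.60%.
2012: real = 2866.5/1.338 = 2142.38; growth vs 2011 (2192.40) = -2.28%.
2013: real = 3058.7/1.341 = 2280.91; growth vs 2012 (2142.38) = 6.47%.
2014: real = 3529.9/1.412 = 2499.93; growth vs 2013 (2280.91) = 9.60%.
2015: real = 4083.3/1.536 = 2658.40; growth vs 2014 (2499.93) = 6.34%.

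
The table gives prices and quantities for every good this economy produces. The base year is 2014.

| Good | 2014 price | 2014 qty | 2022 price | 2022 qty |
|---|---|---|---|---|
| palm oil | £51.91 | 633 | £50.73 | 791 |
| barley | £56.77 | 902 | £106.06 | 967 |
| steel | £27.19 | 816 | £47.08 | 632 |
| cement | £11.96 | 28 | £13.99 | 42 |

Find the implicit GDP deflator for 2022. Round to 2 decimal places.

Nominal GDP 2022 = 50.73·791 + 106.06·967 + 47.08·632 + 13.99·42 = 173029.59.
Real GDP 2022 (at 2014 prices) = 51.91·791 + 56.77·967 + 27.19·632 + 11.96·42 = 113643.80.
Deflator = Nominal/Real × 100 = 173029.59/113643.80 × 100 = 152.256.

152.26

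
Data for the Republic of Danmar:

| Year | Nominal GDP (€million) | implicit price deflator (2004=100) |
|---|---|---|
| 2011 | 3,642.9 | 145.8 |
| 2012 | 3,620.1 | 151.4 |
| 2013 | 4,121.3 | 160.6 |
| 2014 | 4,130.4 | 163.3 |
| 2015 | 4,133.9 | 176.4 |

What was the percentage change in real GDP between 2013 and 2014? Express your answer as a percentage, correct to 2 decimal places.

-1.44%

Real GDP 2013 = 4121.3/1.606 = 2566.19.
Real GDP 2014 = 4130.4/1.633 = 2529.33.
Change = 2529.33/2566.19 − 1 = -0.0144.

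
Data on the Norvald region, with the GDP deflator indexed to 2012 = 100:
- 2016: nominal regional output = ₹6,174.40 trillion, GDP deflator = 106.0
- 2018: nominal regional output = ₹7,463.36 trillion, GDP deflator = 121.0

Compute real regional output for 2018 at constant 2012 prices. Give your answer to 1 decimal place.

Real regional output = Nominal / (GDP deflator/100) = 7463.36 / 1.210 = 6168.07.

₹6,168.1 trillion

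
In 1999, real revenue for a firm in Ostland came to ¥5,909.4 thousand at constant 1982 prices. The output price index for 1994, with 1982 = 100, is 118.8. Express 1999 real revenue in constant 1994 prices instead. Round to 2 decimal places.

Real revenue in 1994 prices = Real revenue in 1982 prices × (P_1994/P_1982) = 5909.4 × 1.188 = 7020.37.

¥7,020.37 thousand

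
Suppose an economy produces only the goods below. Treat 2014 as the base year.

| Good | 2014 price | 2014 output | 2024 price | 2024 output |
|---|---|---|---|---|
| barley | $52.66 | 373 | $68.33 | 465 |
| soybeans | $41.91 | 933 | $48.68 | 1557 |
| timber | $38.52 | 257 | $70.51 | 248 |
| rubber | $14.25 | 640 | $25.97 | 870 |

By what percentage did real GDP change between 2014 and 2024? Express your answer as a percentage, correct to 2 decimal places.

Real GDP 2014 = Nominal GDP 2014 = 52.66·373 + 41.91·933 + 38.52·257 + 14.25·640 = 77763.85.
Real GDP 2024 (at 2014 prices) = 52.66·465 + 41.91·1557 + 38.52·248 + 14.25·870 = 111691.23.
Real growth = 111691.23/77763.85 − 1 = 0.4363.

43.63%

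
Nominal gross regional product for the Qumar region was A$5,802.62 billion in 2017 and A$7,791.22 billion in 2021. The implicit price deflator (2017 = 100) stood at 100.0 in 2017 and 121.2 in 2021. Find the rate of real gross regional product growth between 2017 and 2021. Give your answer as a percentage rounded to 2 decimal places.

10.78%

Real gross regional product 2017 = 5802.62 / 1.000 = 5802.62.
Real gross regional product 2021 = 7791.22 / 1.212 = 6428.40.
Real growth = 6428.40 / 5802.62 − 1 = 0.1078.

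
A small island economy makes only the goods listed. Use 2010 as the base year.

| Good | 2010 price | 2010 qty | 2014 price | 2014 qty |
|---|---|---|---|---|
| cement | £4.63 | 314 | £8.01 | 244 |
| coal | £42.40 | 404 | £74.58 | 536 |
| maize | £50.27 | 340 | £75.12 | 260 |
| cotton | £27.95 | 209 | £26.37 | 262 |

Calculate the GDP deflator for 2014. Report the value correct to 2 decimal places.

Nominal GDP 2014 = 8.01·244 + 74.58·536 + 75.12·260 + 26.37·262 = 68369.46.
Real GDP 2014 (at 2010 prices) = 4.63·244 + 42.40·536 + 50.27·260 + 27.95·262 = 44249.22.
Deflator = Nominal/Real × 100 = 68369.46/44249.22 × 100 = 154.510.

154.51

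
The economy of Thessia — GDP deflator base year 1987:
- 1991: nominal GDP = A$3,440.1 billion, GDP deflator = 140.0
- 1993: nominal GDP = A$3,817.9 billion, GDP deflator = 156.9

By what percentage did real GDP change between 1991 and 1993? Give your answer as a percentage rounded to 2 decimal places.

Real GDP 1991 = 3440.1 / 1.400 = 2457.21.
Real GDP 1993 = 3817.9 / 1.569 = 2433.33.
Real growth = 2433.33 / 2457.21 − 1 = -0.0097.

-0.97%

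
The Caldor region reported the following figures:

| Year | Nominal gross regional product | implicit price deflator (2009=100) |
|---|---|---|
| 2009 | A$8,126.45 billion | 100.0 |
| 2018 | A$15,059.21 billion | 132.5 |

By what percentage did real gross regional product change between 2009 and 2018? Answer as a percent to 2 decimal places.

Real gross regional product 2009 = 8126.45 / 1.000 = 8126.45.
Real gross regional product 2018 = 15059.21 / 1.325 = 11365.44.
Real growth = 11365.44 / 8126.45 − 1 = 0.3986.

39.86%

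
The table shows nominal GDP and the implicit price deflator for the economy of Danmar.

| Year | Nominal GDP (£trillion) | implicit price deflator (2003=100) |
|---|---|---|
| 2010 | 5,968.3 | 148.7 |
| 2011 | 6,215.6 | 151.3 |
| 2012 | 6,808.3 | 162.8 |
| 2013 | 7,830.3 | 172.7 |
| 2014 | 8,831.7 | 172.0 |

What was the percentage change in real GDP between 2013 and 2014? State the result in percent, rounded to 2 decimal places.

13.25%

Real GDP 2013 = 7830.3/1.727 = 4534.05.
Real GDP 2014 = 8831.7/1.720 = 5134.71.
Change = 5134.71/4534.05 − 1 = 0.1325.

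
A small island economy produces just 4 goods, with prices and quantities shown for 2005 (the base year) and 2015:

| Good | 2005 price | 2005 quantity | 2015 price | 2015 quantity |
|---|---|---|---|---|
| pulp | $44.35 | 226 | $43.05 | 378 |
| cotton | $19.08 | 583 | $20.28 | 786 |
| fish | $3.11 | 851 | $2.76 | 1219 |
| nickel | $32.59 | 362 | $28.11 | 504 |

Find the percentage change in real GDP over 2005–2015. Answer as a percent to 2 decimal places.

Real GDP 2005 = Nominal GDP 2005 = 44.35·226 + 19.08·583 + 3.11·851 + 32.59·362 = 35590.93.
Real GDP 2015 (at 2005 prices) = 44.35·378 + 19.08·786 + 3.11·1219 + 32.59·504 = 51977.63.
Real growth = 51977.63/35590.93 − 1 = 0.4604.

46.04%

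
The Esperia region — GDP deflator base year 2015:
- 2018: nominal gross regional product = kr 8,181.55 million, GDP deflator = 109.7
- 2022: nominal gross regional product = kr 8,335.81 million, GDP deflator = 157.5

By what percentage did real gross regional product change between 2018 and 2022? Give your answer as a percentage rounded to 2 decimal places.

Deflate each year: 2018 → 8181.55/1.097 = 7458.11; 2022 → 8335.81/1.575 = 5292.58.
So real gross regional product changed by 5292.58/7458.11 − 1 = -0.2904, i.e. -29.04%.

-29.04%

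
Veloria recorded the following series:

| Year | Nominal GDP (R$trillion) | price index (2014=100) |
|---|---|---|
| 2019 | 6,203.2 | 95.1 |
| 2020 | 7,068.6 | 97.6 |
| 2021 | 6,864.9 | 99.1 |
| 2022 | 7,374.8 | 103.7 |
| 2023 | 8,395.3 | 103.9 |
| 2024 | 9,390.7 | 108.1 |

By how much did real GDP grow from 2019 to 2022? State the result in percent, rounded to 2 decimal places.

Real GDP 2019 = 6203.2/0.951 = 6522.82.
Real GDP 2022 = 7374.8/1.037 = 7111.67.
Change = 7111.67/6522.82 − 1 = 0.0903.

9.03%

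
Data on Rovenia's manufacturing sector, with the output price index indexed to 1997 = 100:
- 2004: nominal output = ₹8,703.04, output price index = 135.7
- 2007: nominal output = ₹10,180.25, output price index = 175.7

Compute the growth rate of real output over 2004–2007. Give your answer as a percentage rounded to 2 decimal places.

-9.66%

Real output 2004 = 8703.04 / 1.357 = 6413.44.
Real output 2007 = 10180.25 / 1.757 = 5794.11.
Real growth = 5794.11 / 6413.44 − 1 = -0.0966.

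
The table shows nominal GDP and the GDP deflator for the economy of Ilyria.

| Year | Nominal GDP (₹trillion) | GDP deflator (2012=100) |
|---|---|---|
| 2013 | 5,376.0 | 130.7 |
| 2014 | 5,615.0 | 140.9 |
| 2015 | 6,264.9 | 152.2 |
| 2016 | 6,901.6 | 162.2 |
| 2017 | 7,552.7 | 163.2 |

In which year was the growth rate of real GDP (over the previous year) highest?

2014: real = 5615.0/1.409 = 3985.10; growth vs 2013 (4113.24) = -3.12%.
2015: real = 6264.9/1.522 = 4116.23; growth vs 2014 (3985.10) = 3.29%.
2016: real = 6901.6/1.622 = 4254.99; growth vs 2015 (4116.23) = 3.37%.
2017: real = 7552.7/1.632 = 4627.88; growth vs 2016 (4254.99) = 8.76%.

2017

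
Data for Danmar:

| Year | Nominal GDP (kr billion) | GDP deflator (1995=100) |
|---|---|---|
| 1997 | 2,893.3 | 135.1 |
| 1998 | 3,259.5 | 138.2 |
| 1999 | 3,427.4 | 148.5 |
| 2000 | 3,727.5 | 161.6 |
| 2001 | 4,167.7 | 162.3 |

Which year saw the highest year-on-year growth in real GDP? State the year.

1998: real = 3259.5/1.382 = 2358.54; growth vs 1997 (2141.60) = 10.13%.
1999: real = 3427.4/1.485 = 2308.01; growth vs 1998 (2358.54) = -2.14%.
2000: real = 3727.5/1.616 = 2306.62; growth vs 1999 (2308.01) = -0.06%.
2001: real = 4167.7/1.623 = 2567.90; growth vs 2000 (2306.62) = 11.33%.

2001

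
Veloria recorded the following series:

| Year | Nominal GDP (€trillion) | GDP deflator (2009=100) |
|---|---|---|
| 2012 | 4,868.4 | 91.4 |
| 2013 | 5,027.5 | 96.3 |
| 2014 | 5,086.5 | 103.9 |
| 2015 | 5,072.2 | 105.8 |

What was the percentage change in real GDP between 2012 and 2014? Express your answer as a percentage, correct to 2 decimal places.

Real GDP 2012 = 4868.4/0.914 = 5326.48.
Real GDP 2014 = 5086.5/1.039 = 4895.57.
Change = 4895.57/5326.48 − 1 = -0.0809.

-8.09%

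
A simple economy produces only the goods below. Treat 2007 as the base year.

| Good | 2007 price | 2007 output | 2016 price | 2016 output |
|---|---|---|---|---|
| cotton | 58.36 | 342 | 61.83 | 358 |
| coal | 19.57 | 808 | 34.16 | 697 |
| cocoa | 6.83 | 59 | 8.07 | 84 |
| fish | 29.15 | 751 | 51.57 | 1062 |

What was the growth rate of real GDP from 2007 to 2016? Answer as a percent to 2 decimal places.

Real GDP 2007 = Nominal GDP 2007 = 58.36·342 + 19.57·808 + 6.83·59 + 29.15·751 = 58066.30.
Real GDP 2016 (at 2007 prices) = 58.36·358 + 19.57·697 + 6.83·84 + 29.15·1062 = 66064.19.
Real growth = 66064.19/58066.30 − 1 = 0.1377.

13.77%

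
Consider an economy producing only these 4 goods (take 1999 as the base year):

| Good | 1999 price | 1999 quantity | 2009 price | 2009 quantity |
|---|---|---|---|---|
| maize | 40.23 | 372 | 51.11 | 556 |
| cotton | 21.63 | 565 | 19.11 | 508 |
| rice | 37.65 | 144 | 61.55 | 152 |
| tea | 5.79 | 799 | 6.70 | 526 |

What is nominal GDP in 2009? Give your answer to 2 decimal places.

Nominal GDP 2009 = Σ (p_2009 × q_2009) = 51.11·556 + 19.11·508 + 61.55·152 + 6.70·526 = 51004.84.

51004.84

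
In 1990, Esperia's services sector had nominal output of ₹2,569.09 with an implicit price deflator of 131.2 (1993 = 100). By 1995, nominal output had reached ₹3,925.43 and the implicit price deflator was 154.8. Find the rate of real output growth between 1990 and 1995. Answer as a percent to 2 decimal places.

29.50%

Deflate each year: 1990 → 2569.09/1.312 = 1958.15; 1995 → 3925.43/1.548 = 2535.81.
So real output changed by 2535.81/1958.15 − 1 = 0.2950, i.e. 29.50%.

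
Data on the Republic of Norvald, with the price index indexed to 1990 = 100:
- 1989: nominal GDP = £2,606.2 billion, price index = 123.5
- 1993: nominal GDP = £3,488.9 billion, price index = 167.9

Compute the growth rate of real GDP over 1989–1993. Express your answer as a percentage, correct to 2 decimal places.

-1.53%

Deflate each year: 1989 → 2606.2/1.235 = 2110.28; 1993 → 3488.9/1.679 = 2077.96.
So real GDP changed by 2077.96/2110.28 − 1 = -0.0153, i.e. -1.53%.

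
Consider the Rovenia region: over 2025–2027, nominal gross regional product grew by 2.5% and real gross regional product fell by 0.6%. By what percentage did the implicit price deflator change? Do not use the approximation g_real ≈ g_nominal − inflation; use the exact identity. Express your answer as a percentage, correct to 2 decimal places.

3.12%

(1 + g_nom) = (1 + g_real)(1 + π), so π = 1.0250 / 0.9940 − 1 = 0.03119.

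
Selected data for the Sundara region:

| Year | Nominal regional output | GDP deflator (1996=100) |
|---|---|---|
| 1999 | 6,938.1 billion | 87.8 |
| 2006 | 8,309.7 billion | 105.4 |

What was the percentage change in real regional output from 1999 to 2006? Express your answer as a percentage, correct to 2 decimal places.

-0.23%

Real regional output 1999 = 6938.1 / 0.878 = 7902.16.
Real regional output 2006 = 8309.7 / 1.054 = 7883.97.
Real growth = 7883.97 / 7902.16 − 1 = -0.0023.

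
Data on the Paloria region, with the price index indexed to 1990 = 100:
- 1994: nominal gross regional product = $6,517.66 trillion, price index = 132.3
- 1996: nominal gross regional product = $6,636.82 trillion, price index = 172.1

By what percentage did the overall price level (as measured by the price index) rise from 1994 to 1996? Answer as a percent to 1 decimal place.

30.1%

Price-level change = 172.1 / 132.3 − 1 = 0.3008.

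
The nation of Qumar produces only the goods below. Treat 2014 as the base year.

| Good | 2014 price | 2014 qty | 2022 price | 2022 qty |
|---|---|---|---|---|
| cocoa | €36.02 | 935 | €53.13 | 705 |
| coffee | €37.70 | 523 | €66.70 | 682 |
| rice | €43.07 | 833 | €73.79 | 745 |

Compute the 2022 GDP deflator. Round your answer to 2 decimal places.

165.78

Nominal GDP 2022 = 53.13·705 + 66.70·682 + 73.79·745 = 137919.60.
Real GDP 2022 (at 2014 prices) = 36.02·705 + 37.70·682 + 43.07·745 = 83192.65.
Deflator = Nominal/Real × 100 = 137919.60/83192.65 × 100 = 165.783.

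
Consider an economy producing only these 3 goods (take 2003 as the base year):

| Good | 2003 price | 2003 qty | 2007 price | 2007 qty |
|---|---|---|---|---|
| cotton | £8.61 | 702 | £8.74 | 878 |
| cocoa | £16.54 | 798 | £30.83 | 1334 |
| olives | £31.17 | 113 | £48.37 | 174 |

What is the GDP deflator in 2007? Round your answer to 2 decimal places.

Nominal GDP 2007 = 8.74·878 + 30.83·1334 + 48.37·174 = 57217.32.
Real GDP 2007 (at 2003 prices) = 8.61·878 + 16.54·1334 + 31.17·174 = 35047.52.
Deflator = Nominal/Real × 100 = 57217.32/35047.52 × 100 = 163.256.

163.26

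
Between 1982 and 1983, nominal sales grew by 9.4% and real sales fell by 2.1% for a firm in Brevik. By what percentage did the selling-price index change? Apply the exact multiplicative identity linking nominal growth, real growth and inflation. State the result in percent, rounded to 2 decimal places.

(1 + g_nom) = (1 + g_real)(1 + π), so π = 1.0940 / 0.9790 − 1 = 0.11747.

11.75%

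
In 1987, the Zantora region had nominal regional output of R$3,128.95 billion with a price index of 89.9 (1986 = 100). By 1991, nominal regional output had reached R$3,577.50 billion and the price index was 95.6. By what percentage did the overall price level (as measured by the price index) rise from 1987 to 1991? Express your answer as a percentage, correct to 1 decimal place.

6.3%

Price-level change = 95.6 / 89.9 − 1 = 0.0634.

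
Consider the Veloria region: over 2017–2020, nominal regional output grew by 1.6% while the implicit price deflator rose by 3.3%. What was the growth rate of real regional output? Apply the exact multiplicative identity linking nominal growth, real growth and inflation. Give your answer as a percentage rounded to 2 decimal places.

-1.65%

(1 + g_nom) = (1 + g_real)(1 + π), so g_real = 1.0160 / 1.0330 − 1 = -0.01646.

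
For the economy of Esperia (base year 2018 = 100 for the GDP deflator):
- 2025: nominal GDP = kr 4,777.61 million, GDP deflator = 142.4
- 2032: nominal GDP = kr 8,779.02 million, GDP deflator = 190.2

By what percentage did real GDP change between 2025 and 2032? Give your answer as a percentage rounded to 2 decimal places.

Deflate each year: 2025 → 4777.61/1.424 = 3355.06; 2032 → 8779.02/1.902 = 4615.68.
So real GDP changed by 4615.68/3355.06 − 1 = 0.3757, i.e. 37.57%.

37.57%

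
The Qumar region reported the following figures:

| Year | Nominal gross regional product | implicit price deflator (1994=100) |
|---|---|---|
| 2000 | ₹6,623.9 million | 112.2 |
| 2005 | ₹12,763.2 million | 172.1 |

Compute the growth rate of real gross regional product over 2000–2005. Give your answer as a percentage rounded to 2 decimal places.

25.62%

Real gross regional product 2000 = 6623.9 / 1.122 = 5903.65.
Real gross regional product 2005 = 12763.2 / 1.721 = 7416.15.
Real growth = 7416.15 / 5903.65 − 1 = 0.2562.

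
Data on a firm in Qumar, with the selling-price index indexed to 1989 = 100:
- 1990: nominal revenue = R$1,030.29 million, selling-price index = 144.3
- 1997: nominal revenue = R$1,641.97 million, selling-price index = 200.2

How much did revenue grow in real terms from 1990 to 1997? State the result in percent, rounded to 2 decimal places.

Deflate each year: 1990 → 1030.29/1.443 = 713.99; 1997 → 1641.97/2.002 = 820.16.
So real revenue changed by 820.16/713.99 − 1 = 0.1487, i.e. 14.87%.

14.87%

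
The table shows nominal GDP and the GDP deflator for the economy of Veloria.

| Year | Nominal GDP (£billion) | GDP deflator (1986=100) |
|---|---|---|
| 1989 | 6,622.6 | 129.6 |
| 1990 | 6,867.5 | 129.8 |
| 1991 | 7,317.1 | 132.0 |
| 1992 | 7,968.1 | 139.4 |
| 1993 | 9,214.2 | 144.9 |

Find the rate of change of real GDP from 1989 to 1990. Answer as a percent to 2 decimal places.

Real GDP 1989 = 6622.6/1.296 = 5110.03.
Real GDP 1990 = 6867.5/1.298 = 5290.83.
Change = 5290.83/5110.03 − 1 = 0.0354.

3.54%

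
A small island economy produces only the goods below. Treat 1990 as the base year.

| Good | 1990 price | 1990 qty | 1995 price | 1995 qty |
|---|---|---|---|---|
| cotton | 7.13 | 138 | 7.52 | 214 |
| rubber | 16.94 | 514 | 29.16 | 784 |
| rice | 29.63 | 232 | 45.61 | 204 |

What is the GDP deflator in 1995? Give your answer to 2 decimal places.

161.98

Nominal GDP 1995 = 7.52·214 + 29.16·784 + 45.61·204 = 33775.16.
Real GDP 1995 (at 1990 prices) = 7.13·214 + 16.94·784 + 29.63·204 = 20851.30.
Deflator = Nominal/Real × 100 = 33775.16/20851.30 × 100 = 161.981.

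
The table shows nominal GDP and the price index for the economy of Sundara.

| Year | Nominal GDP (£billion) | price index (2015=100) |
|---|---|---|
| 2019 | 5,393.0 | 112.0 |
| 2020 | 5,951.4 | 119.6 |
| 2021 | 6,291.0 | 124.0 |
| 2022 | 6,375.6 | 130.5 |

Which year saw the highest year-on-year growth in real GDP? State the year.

2020: real = 5951.4/1.196 = 4976.09; growth vs 2019 (4815.18) = 3.34%.
2021: real = 6291.0/1.240 = 5073.39; growth vs 2020 (4976.09) = 1.96%.
2022: real = 6375.6/1.305 = 4885.52; growth vs 2021 (5073.39) = -3.70%.

2020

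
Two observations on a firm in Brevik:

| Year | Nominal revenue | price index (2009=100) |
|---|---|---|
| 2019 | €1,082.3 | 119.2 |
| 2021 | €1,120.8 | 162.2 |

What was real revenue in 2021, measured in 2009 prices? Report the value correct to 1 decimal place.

Real revenue = Nominal / (price index/100) = 1120.8 / 1.622 = 691.00.

€691.0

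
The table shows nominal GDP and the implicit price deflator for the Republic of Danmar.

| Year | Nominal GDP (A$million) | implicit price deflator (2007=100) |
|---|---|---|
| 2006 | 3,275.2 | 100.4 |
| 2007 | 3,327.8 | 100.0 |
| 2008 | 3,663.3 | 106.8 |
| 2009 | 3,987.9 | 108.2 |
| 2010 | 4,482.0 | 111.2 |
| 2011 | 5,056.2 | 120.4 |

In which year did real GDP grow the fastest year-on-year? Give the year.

2007: real = 3327.8/1.000 = 3327.80; growth vs 2006 (3262.15) = 2.01%.
2008: real = 3663.3/1.068 = 3430.06; growth vs 2007 (3327.80) = 3.07%.
2009: real = 3987.9/1.082 = 3685.67; growth vs 2008 (3430.06) = 7.45%.
2010: real = 4482.0/1.112 = 4030.58; growth vs 2009 (3685.67) = 9.36%.
2011: real = 5056.2/1.204 = 4199.50; growth vs 2010 (4030.58) = 4.19%.

2010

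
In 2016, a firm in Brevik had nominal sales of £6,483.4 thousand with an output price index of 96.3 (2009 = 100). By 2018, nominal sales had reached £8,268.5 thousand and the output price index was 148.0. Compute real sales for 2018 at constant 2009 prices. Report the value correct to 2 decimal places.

Real sales = Nominal / (output price index/100) = 8268.5 / 1.480 = 5586.82.

£5,586.82 thousand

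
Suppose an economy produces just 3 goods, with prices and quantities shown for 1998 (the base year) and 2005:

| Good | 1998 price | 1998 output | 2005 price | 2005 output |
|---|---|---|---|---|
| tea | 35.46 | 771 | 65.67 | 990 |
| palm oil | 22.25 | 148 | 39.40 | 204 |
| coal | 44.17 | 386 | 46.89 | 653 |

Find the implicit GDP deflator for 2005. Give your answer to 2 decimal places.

Nominal GDP 2005 = 65.67·990 + 39.40·204 + 46.89·653 = 103670.07.
Real GDP 2005 (at 1998 prices) = 35.46·990 + 22.25·204 + 44.17·653 = 68487.41.
Deflator = Nominal/Real × 100 = 103670.07/68487.41 × 100 = 151.371.

151.37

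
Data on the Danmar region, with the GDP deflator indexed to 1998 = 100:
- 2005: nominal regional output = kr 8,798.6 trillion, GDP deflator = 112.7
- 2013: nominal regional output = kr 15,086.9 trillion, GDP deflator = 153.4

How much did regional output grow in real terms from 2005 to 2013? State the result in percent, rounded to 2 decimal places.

Real regional output 2005 = 8798.6 / 1.127 = 7807.10.
Real regional output 2013 = 15086.9 / 1.534 = 9835.01.
Real growth = 9835.01 / 7807.10 − 1 = 0.2598.

25.98%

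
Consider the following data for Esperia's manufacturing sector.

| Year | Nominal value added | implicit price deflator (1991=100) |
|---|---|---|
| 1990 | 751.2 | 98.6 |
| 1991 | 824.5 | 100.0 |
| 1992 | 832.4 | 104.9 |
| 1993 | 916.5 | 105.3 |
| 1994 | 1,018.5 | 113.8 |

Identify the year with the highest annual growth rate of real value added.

1991: real = 824.5/1.000 = 824.50; growth vs 1990 (761.87) = 8.22%.
1992: real = 832.4/1.049 = 793.52; growth vs 1991 (824.50) = -3.76%.
1993: real = 916.5/1.053 = 870.37; growth vs 1992 (793.52) = 9.68%.
1994: real = 1018.5/1.138 = 894.99; growth vs 1993 (870.37) = 2.83%.

1993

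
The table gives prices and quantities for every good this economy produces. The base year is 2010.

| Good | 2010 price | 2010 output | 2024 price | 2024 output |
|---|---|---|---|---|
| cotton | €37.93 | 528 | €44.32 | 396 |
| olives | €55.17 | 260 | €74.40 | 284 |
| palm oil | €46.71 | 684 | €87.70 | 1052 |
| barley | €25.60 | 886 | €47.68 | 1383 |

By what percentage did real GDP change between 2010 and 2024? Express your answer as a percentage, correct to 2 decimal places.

Real GDP 2010 = Nominal GDP 2010 = 37.93·528 + 55.17·260 + 46.71·684 + 25.60·886 = 89002.48.
Real GDP 2024 (at 2010 prices) = 37.93·396 + 55.17·284 + 46.71·1052 + 25.60·1383 = 115232.28.
Real growth = 115232.28/89002.48 − 1 = 0.2947.

29.47%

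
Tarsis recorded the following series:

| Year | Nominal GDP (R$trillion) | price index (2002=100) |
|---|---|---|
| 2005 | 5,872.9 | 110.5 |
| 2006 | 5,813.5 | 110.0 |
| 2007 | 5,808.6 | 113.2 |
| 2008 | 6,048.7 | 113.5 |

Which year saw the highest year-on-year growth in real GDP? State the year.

2006: real = 5813.5/1.100 = 5285.00; growth vs 2005 (5314.84) = -0.56%.
2007: real = 5808.6/1.132 = 5131.27; growth vs 2006 (5285.00) = -2.91%.
2008: real = 6048.7/1.135 = 5329.25; growth vs 2007 (5131.27) = 3.86%.

2008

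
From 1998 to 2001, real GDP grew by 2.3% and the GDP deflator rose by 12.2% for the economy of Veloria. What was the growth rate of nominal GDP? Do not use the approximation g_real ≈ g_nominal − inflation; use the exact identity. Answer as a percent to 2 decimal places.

14.78%

(1 + g_nom) = (1 + g_real)(1 + π) = 1.0230 × 1.1220 = 1.14781.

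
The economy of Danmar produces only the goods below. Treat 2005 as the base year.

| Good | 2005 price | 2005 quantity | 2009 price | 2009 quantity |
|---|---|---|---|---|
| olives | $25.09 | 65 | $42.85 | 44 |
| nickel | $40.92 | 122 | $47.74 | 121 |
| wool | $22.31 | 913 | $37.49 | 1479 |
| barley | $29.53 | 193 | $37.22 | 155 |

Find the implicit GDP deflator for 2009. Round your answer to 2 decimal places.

157.87

Nominal GDP 2009 = 42.85·44 + 47.74·121 + 37.49·1479 + 37.22·155 = 68878.75.
Real GDP 2009 (at 2005 prices) = 25.09·44 + 40.92·121 + 22.31·1479 + 29.53·155 = 43628.92.
Deflator = Nominal/Real × 100 = 68878.75/43628.92 × 100 = 157.874.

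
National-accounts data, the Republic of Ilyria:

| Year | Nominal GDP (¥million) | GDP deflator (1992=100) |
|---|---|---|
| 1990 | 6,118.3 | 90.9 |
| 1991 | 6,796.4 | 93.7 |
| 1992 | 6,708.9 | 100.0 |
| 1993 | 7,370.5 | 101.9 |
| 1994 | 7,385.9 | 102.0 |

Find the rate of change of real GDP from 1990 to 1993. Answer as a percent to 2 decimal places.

7.46%

Real GDP 1990 = 6118.3/0.909 = 6730.80.
Real GDP 1993 = 7370.5/1.019 = 7233.07.
Change = 7233.07/6730.80 − 1 = 0.0746.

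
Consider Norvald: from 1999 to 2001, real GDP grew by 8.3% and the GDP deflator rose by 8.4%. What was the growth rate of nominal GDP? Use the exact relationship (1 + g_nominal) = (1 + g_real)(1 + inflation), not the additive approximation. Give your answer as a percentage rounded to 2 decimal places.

(1 + g_nom) = (1 + g_real)(1 + π) = 1.0830 × 1.0840 = 1.17397.

17.40%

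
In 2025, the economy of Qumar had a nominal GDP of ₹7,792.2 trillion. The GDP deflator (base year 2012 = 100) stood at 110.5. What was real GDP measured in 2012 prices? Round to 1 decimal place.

₹7,051.8 trillion

Real GDP = Nominal / (GDP deflator/100) = 7792.2 / 1.105 = 7051.76.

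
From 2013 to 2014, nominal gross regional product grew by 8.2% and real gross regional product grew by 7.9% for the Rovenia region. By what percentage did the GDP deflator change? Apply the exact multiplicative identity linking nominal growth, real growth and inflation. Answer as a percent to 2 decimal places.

(1 + g_nom) = (1 + g_real)(1 + π), so π = 1.0820 / 1.0790 − 1 = 0.00278.

0.28%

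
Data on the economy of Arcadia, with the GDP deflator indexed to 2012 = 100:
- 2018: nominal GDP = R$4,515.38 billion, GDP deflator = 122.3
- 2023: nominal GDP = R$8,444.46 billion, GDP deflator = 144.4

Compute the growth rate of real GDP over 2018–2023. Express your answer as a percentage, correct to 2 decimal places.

58.39%

Deflate each year: 2018 → 4515.38/1.223 = 3692.05; 2023 → 8444.46/1.444 = 5847.96.
So real GDP changed by 5847.96/3692.05 − 1 = 0.5839, i.e. 58.39%.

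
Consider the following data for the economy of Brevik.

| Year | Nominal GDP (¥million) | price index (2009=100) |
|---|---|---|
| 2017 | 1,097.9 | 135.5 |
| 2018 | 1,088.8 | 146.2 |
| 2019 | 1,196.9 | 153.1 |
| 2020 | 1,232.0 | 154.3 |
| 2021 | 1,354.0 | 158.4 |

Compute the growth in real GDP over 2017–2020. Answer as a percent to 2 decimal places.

Real GDP 2017 = 1097.9/1.355 = 810.26.
Real GDP 2020 = 1232.0/1.543 = 798.44.
Change = 798.44/810.26 − 1 = -0.0146.

-1.46%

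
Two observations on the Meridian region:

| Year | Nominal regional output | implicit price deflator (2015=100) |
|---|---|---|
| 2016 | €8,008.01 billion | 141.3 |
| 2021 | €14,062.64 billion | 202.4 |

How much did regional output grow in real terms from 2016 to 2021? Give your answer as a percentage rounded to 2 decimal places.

22.60%

Deflate each year: 2016 → 8008.01/1.413 = 5667.38; 2021 → 14062.64/2.024 = 6947.94.
So real regional output changed by 6947.94/5667.38 − 1 = 0.2260, i.e. 22.60%.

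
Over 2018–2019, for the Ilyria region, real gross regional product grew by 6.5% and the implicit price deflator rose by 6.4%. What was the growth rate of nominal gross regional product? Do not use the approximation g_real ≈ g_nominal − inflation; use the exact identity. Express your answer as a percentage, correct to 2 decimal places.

(1 + g_nom) = (1 + g_real)(1 + π) = 1.0650 × 1.0640 = 1.13316.

13.32%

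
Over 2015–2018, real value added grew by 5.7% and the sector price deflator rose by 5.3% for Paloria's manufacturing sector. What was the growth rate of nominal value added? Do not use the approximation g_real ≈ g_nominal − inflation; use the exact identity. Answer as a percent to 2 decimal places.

11.30%

(1 + g_nom) = (1 + g_real)(1 + π) = 1.0570 × 1.0530 = 1.11302.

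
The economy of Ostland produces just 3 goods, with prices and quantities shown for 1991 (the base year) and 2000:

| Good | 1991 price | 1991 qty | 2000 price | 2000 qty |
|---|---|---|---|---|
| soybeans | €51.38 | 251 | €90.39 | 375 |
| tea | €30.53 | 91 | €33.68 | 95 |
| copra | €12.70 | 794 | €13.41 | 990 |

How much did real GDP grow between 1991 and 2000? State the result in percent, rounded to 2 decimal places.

34.87%

Real GDP 1991 = Nominal GDP 1991 = 51.38·251 + 30.53·91 + 12.70·794 = 25758.41.
Real GDP 2000 (at 1991 prices) = 51.38·375 + 30.53·95 + 12.70·990 = 34740.85.
Real growth = 34740.85/25758.41 − 1 = 0.3487.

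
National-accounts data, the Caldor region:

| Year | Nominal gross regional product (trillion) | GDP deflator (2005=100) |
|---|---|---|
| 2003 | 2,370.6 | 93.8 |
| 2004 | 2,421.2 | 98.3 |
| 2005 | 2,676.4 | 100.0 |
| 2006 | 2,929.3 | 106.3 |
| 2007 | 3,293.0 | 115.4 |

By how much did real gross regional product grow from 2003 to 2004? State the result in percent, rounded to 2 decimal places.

Real gross regional product 2003 = 2370.6/0.938 = 2527.29.
Real gross regional product 2004 = 2421.2/0.983 = 2463.07.
Change = 2463.07/2527.29 − 1 = -0.0254.

-2.54%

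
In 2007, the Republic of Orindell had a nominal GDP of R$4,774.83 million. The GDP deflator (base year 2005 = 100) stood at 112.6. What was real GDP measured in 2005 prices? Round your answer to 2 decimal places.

Real GDP = Nominal / (GDP deflator/100) = 4774.83 / 1.126 = 4240.52.

R$4,240.52 million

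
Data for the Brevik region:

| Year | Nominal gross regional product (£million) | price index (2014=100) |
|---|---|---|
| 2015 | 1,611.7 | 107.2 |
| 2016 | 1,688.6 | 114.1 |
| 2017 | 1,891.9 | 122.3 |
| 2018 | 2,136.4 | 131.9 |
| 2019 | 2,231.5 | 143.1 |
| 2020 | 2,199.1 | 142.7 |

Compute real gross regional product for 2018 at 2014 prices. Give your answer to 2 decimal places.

Real gross regional product 2018 = 2136.4 / 1.319 = 1619.71.

£1,619.71 million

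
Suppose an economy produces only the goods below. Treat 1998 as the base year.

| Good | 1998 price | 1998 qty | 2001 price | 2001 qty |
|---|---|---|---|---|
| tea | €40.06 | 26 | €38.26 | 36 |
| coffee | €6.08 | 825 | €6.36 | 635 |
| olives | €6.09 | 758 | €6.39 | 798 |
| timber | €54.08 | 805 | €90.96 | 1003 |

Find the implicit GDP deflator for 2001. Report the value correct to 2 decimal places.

Nominal GDP 2001 = 38.26·36 + 6.36·635 + 6.39·798 + 90.96·1003 = 101748.06.
Real GDP 2001 (at 1998 prices) = 40.06·36 + 6.08·635 + 6.09·798 + 54.08·1003 = 64405.02.
Deflator = Nominal/Real × 100 = 101748.06/64405.02 × 100 = 157.982.

157.98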